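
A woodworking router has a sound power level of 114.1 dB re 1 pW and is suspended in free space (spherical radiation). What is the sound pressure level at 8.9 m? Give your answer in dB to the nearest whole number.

The power spreads over a sphere of area 4π·r², so L_p = L_w − 10·log₁₀(4π·r²).
4π·r² = 995.4 m², 10·log₁₀ of that is 29.980 dB.
L_p = 114.1 − 29.980 = 84.12 dB.

84 dB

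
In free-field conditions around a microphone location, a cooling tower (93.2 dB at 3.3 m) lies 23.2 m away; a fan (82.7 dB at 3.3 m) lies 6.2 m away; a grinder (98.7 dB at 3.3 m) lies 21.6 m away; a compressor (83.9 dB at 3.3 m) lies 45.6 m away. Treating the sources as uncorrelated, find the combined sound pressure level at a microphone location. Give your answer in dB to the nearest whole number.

84 dB

First find each source's level at the receiver (point-source: −20·log₁₀(r/r_ref)), then combine on an intensity basis.
cooling tower: 93.2 − 20·log₁₀(23.2/3.3) = 93.2 − 16.94 = 76.26 dB.
fan: 82.7 − 20·log₁₀(6.2/3.3) = 82.7 − 5.48 = 77.22 dB.
grinder: 98.7 − 20·log₁₀(21.6/3.3) = 98.7 − 16.32 = 82.38 dB.
compressor: 83.9 − 20·log₁₀(45.6/3.3) = 83.9 − 22.81 = 61.09 dB.
Σ 10^(L/10) = 2.693e+08 → L_total = 10·log₁₀(2.693e+08) = 84.30 dB.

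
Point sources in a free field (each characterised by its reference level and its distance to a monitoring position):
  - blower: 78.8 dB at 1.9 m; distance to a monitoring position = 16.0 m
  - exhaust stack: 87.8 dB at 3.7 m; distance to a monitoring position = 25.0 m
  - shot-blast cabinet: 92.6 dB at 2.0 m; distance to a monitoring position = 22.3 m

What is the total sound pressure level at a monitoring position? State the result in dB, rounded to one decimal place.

74.6 dB

First find each source's level at the receiver (point-source: −20·log₁₀(r/r_ref)), then combine on an intensity basis.
blower: 78.8 − 20·log₁₀(16.0/1.9) = 78.8 − 18.51 = 60.29 dB.
exhaust stack: 87.8 − 20·log₁₀(25.0/3.7) = 87.8 − 16.59 = 71.21 dB.
shot-blast cabinet: 92.6 − 20·log₁₀(22.3/2.0) = 92.6 − 20.95 = 71.65 dB.
Σ 10^(L/10) = 2.891e+07 → L_total = 10·log₁₀(2.891e+07) = 74.61 dB.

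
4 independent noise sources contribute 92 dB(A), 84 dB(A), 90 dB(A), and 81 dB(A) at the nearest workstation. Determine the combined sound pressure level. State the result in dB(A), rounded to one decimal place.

94.7 dB(A)

Incoherent sources combine by intensity addition: L_total = 10·log₁₀(Σ 10^(L_i/10)).
Σ 10^(L/10) = 10^(92/10) + 10^(84/10) + 10^(90/10) + 10^(81/10) = 2.962e+09.
L_total = 10·log₁₀(2.962e+09) = 94.72 dB(A).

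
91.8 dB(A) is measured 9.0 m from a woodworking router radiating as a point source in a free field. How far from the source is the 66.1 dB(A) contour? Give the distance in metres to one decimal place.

173.5 m

For a point source L₁ − L₂ = 20·log₁₀(r₂/r₁), so r₂ = r₁·10^((L₁−L₂)/20).
r₂ = 9.0·10^((91.8−66.1)/20) = 9.0·10^(25.7/20) = 173.48 m.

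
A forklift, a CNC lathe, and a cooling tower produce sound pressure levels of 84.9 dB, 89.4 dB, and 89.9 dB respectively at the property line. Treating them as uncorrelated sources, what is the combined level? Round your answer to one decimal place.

For uncorrelated sources the intensities add, so convert each level to linear form, sum, and take 10·log₁₀ of the total.
Σ 10^(L/10) = 10^(84.9/10) + 10^(89.4/10) + 10^(89.9/10) = 2.157e+09.
L_total = 10·log₁₀(2.157e+09) = 93.34 dB.

93.3 dB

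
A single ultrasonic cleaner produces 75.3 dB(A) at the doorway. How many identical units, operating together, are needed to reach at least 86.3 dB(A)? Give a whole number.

Need L₁ + 10·log₁₀ N ≥ 86.3, i.e. log₁₀ N ≥ 1.10.
N ≥ 10^(11.0/10) = 12.589, so N = 13.

13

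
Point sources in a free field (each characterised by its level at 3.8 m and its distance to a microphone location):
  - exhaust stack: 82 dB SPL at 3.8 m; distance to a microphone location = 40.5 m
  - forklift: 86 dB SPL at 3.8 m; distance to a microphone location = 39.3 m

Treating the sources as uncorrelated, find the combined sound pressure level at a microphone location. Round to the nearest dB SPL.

67 dB SPL

Propagate each source to the receiver with L = L_ref − 20·log₁₀(r/r_ref), then add intensities.
exhaust stack: 82 − 20·log₁₀(40.5/3.8) = 82 − 20.55 = 61.45 dB SPL.
forklift: 86 − 20·log₁₀(39.3/3.8) = 86 − 20.29 = 65.71 dB SPL.
Σ 10^(L/10) = 5.117e+06 → L_total = 10·log₁₀(5.117e+06) = 67.09 dB SPL.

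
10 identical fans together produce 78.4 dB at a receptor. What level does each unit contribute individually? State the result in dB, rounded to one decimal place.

68.4 dB

10 equal contributions raise the level by 10·log₁₀ 10 = 10.000 dB, so each unit alone gives 78.4 − 10.000.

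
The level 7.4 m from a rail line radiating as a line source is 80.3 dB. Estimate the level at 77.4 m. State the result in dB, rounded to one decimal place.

Cylindrical spreading from a line source gives a 10·log₁₀(r₂/r₁) drop.
L₂ = 80.3 − 10·log₁₀(77.4/7.4) = 80.3 − 10.195 = 70.10 dB.

70.1 dB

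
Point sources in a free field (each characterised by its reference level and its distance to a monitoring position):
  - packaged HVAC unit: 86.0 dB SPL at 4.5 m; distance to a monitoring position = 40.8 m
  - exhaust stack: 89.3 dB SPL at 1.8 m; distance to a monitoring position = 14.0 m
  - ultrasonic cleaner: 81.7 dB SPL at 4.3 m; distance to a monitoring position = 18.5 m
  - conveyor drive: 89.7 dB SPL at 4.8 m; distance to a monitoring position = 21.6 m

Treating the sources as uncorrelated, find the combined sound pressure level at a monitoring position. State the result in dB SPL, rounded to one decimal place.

First find each source's level at the receiver (point-source: −20·log₁₀(r/r_ref)), then combine on an intensity basis.
packaged HVAC unit: 86.0 − 20·log₁₀(40.8/4.5) = 86.0 − 19.15 = 66.85 dB SPL.
exhaust stack: 89.3 − 20·log₁₀(14.0/1.8) = 89.3 − 17.82 = 71.48 dB SPL.
ultrasonic cleaner: 81.7 − 20·log₁₀(18.5/4.3) = 81.7 − 12.67 = 69.03 dB SPL.
conveyor drive: 89.7 − 20·log₁₀(21.6/4.8) = 89.7 − 13.06 = 76.64 dB SPL.
Σ 10^(L/10) = 7.299e+07 → L_total = 10·log₁₀(7.299e+07) = 78.63 dB SPL.

78.6 dB SPL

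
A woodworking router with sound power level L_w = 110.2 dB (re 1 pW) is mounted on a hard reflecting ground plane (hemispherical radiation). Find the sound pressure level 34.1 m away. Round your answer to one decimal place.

Free-field hemispherical radiation: L_p = L_w − 10·log₁₀(2π·r²), r = 34.1 m.
2π·r² = 7306 m², 10·log₁₀ of that is 38.637 dB.
L_p = 110.2 − 38.637 = 71.56 dB.

71.6 dB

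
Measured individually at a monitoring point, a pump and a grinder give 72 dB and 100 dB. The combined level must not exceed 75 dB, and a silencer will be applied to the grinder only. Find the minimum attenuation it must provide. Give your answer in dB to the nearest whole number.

28 dB

Everything except the grinder sums to 10^(72/10) = 1.585e+07 in linear terms, 72.00 dB.
To meet 75 dB overall, the treated grinder may contribute at most 10^(75/10) − 1.585e+07 = 1.577e+07, i.e. 71.98 dB.
So the grinder must be reduced from 100 to 71.98 dB: IL = 28.02 dB.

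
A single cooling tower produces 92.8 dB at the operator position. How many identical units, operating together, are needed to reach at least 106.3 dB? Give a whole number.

23

The shortfall is 106.3 − 92.8 = 13.5 dB, and N units add 10·log₁₀ N, so need 10·log₁₀ N ≥ 13.5.
N ≥ 10^(13.5/10) = 22.387, so N = 23.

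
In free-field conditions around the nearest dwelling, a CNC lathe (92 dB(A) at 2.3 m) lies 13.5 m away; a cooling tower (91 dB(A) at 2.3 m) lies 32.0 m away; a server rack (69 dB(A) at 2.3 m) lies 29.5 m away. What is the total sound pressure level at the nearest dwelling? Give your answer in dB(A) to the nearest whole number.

First find each source's level at the receiver (point-source: −20·log₁₀(r/r_ref)), then combine on an intensity basis.
CNC lathe: 92 − 20·log₁₀(13.5/2.3) = 92 − 15.37 = 76.63 dB(A).
cooling tower: 91 − 20·log₁₀(32.0/2.3) = 91 − 22.87 = 68.13 dB(A).
server rack: 69 − 20·log₁₀(29.5/2.3) = 69 − 22.16 = 46.84 dB(A).
Σ 10^(L/10) = 5.256e+07 → L_total = 10·log₁₀(5.256e+07) = 77.21 dB(A).

77 dB(A)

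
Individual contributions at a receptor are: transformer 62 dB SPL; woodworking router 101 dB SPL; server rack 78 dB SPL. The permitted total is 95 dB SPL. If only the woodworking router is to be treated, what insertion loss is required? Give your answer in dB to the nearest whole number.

6 dB

Everything except the woodworking router sums to 10^(62/10) + 10^(78/10) = 6.468e+07 in linear terms, 78.11 dB SPL.
To meet 95 dB SPL overall, the treated woodworking router may contribute at most 10^(95/10) − 6.468e+07 = 3.098e+09, i.e. 94.91 dB SPL.
Required insertion loss = 101 − 94.91 = 6.09 dB.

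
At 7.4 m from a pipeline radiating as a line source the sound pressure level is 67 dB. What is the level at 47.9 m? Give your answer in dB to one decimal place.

58.9 dB

Cylindrical spreading from a line source gives a 10·log₁₀(r₂/r₁) drop.
L₂ = 67 − 10·log₁₀(47.9/7.4) = 67 − 8.111 = 58.89 dB.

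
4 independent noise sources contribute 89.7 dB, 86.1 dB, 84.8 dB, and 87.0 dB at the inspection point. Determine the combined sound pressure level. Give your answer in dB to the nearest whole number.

For uncorrelated sources the intensities add, so convert each level to linear form, sum, and take 10·log₁₀ of the total.
Σ 10^(L/10) = 10^(89.7/10) + 10^(86.1/10) + 10^(84.8/10) + 10^(87.0/10) = 2.144e+09.
L_total = 10·log₁₀(2.144e+09) = 93.31 dB.

93 dB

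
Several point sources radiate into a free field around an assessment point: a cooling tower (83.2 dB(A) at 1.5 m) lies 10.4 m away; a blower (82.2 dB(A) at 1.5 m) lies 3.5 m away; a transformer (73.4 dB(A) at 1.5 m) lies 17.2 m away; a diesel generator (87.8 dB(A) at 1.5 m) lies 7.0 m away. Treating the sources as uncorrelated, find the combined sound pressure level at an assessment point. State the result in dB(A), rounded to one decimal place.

78.0 dB(A)

Apply inverse-square spreading to bring every level to the receiver, then sum 10^(L/10).
cooling tower: 83.2 − 20·log₁₀(10.4/1.5) = 83.2 − 16.82 = 66.38 dB(A).
blower: 82.2 − 20·log₁₀(3.5/1.5) = 82.2 − 7.36 = 74.84 dB(A).
transformer: 73.4 − 20·log₁₀(17.2/1.5) = 73.4 − 21.19 = 52.21 dB(A).
diesel generator: 87.8 − 20·log₁₀(7.0/1.5) = 87.8 − 13.38 = 74.42 dB(A).
Σ 10^(L/10) = 6.266e+07 → L_total = 10·log₁₀(6.266e+07) = 77.97 dB(A).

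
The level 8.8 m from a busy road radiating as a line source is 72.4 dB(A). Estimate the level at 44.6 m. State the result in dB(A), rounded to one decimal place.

Line-source attenuation: ΔL = 10·log₁₀(r₂/r₁) = 10·log₁₀(44.6/8.8) = 7.049 dB.
L₂ = 72.4 − 10·log₁₀(44.6/8.8) = 72.4 − 7.049 = 65.35 dB(A).

65.4 dB(A)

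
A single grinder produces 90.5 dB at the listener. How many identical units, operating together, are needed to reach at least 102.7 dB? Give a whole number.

Need L₁ + 10·log₁₀ N ≥ 102.7, i.e. log₁₀ N ≥ 1.22.
N ≥ 10^(12.2/10) = 16.596, so N = 17.

17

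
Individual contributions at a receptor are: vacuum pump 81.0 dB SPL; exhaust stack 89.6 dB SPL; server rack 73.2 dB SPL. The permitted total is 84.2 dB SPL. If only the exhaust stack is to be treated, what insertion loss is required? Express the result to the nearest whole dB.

9 dB

Everything except the exhaust stack sums to 10^(81.0/10) + 10^(73.2/10) = 1.468e+08 in linear terms, 81.67 dB SPL.
To meet 84.2 dB SPL overall, the treated exhaust stack may contribute at most 10^(84.2/10) − 1.468e+08 = 1.162e+08, i.e. 80.65 dB SPL.
Required insertion loss = 89.6 − 80.65 = 8.95 dB.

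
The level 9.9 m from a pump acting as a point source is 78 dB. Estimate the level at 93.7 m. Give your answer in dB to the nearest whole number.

For a point source, L₂ = L₁ − 20·log₁₀(r₂/r₁).
L₂ = 78 − 20·log₁₀(93.7/9.9) = 78 − 19.522 = 58.48 dB.

58 dB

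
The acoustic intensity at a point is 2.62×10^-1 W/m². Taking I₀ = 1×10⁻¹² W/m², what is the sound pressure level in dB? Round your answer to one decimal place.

L = 10·log₁₀(I/I₀) = 10·log₁₀(2.62×10^-1/10⁻¹²) = 10·log₁₀(2.62×10^11).
L = 10·(0.4183 + 11) = 114.18 dB.

114.2 dB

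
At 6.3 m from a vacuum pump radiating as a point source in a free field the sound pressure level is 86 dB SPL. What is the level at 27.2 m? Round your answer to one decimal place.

73.3 dB SPL

Spherical spreading from a point source gives a 20·log₁₀(r₂/r₁) drop.
L₂ = 86 − 20·log₁₀(27.2/6.3) = 86 − 12.705 = 73.30 dB SPL.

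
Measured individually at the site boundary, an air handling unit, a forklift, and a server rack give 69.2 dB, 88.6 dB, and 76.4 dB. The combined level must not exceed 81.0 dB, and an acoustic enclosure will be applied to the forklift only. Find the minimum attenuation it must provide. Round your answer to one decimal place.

The untreated sources together contribute 10^(69.2/10) + 10^(76.4/10) = 5.197e+07, i.e. 77.16 dB.
To meet 81.0 dB overall, the treated forklift may contribute at most 10^(81.0/10) − 5.197e+07 = 7.392e+07, i.e. 78.69 dB.
So the forklift must be reduced from 88.6 to 78.69 dB: IL = 9.91 dB.

9.9 dB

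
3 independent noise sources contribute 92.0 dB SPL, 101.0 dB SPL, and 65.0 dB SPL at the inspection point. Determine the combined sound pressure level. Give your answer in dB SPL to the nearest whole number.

102 dB SPL

Incoherent sources combine by intensity addition: L_total = 10·log₁₀(Σ 10^(L_i/10)).
Σ 10^(L/10) = 10^(92.0/10) + 10^(101.0/10) + 10^(65.0/10) = 1.418e+10.
L_total = 10·log₁₀(1.418e+10) = 101.52 dB SPL.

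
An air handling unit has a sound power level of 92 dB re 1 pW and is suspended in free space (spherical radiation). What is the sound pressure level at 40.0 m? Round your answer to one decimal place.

L_p = L_w − 10·log₁₀(4π·r²) with r = 40.0 m.
4π·r² = 2.011e+04 m², 10·log₁₀ of that is 43.033 dB.
L_p = 92 − 43.033 = 48.97 dB.

49.0 dB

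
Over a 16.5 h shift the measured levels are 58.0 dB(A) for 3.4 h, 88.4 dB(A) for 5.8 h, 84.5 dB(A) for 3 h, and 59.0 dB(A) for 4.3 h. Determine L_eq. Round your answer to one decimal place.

L_eq = 10·log₁₀[(1/T)·Σ tᵢ·10^(Lᵢ/10)] with T = 16.5 h.
Σ tᵢ·10^(Lᵢ/10) = 3.4·10^(58.0/10) + 5.8·10^(88.4/10) + 3·10^(84.5/10) + 4.3·10^(59.0/10) = 4.864e+09.
L_eq = 10·log₁₀(4.864e+09/16.5) = 84.69 dB(A).

84.7 dB(A)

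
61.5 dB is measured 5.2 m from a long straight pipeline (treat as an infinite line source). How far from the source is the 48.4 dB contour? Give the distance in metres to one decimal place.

106.2 m

For a line source L₁ − L₂ = 10·log₁₀(r₂/r₁), so r₂ = r₁·10^((L₁−L₂)/10).
r₂ = 5.2·10^((61.5−48.4)/10) = 5.2·10^(13.1/10) = 106.17 m.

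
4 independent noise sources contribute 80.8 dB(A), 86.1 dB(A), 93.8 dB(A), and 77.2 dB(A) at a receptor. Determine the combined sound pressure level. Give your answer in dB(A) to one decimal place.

94.7 dB(A)

For uncorrelated sources the intensities add, so convert each level to linear form, sum, and take 10·log₁₀ of the total.
Σ 10^(L/10) = 10^(80.8/10) + 10^(86.1/10) + 10^(93.8/10) + 10^(77.2/10) = 2.979e+09.
L_total = 10·log₁₀(2.979e+09) = 94.74 dB(A).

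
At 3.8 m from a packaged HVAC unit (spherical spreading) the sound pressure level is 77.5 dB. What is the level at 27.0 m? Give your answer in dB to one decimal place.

Point-source attenuation: ΔL = 20·log₁₀(r₂/r₁) = 20·log₁₀(27.0/3.8) = 17.032 dB.
L₂ = 77.5 − 20·log₁₀(27.0/3.8) = 77.5 − 17.032 = 60.47 dB.

60.5 dB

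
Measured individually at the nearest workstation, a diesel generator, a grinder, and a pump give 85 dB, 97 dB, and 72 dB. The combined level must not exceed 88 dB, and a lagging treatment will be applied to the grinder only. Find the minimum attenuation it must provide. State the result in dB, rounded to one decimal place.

12.2 dB

Everything except the grinder sums to 10^(85/10) + 10^(72/10) = 3.321e+08 in linear terms, 85.21 dB.
The limit corresponds to 10^(88/10) = 6.310e+08; subtracting the fixed part leaves 2.989e+08 for the grinder, i.e. 84.75 dB.
So the grinder must be reduced from 97 to 84.75 dB: IL = 12.25 dB.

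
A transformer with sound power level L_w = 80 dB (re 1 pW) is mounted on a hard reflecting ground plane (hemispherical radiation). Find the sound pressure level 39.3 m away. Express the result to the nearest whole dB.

40 dB

L_p = L_w − 10·log₁₀(2π·r²) with r = 39.3 m.
2π·r² = 9704 m², 10·log₁₀ of that is 39.870 dB.
L_p = 80 − 39.870 = 40.13 dB.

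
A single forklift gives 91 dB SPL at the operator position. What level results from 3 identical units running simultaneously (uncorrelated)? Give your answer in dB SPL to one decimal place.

95.8 dB SPL

With 3 equal, uncorrelated contributions the intensity is 3× that of one unit, giving a rise of 10·log₁₀ 3.
L_total = 91 + 10·log₁₀(3) = 91 + 4.771 = 95.77 dB SPL.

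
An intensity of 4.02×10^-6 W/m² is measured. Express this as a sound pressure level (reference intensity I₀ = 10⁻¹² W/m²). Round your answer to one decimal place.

L = 10·log₁₀(I/I₀) = 10·log₁₀(4.02×10^-6/10⁻¹²) = 10·log₁₀(4.02×10^6).
L = 10·(0.6042 + 6) = 66.04 dB.

66.0 dB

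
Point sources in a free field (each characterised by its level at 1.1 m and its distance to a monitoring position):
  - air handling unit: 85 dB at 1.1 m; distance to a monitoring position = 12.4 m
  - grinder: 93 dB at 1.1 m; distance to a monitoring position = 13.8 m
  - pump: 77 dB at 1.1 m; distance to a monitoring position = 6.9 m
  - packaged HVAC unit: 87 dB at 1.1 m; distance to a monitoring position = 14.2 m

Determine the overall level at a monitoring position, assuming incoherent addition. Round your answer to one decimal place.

72.9 dB

First find each source's level at the receiver (point-source: −20·log₁₀(r/r_ref)), then combine on an intensity basis.
air handling unit: 85 − 20·log₁₀(12.4/1.1) = 85 − 21.04 = 63.96 dB.
grinder: 93 − 20·log₁₀(13.8/1.1) = 93 − 21.97 = 71.03 dB.
pump: 77 − 20·log₁₀(6.9/1.1) = 77 − 15.95 = 61.05 dB.
packaged HVAC unit: 87 − 20·log₁₀(14.2/1.1) = 87 − 22.22 = 64.78 dB.
Σ 10^(L/10) = 1.945e+07 → L_total = 10·log₁₀(1.945e+07) = 72.89 dB.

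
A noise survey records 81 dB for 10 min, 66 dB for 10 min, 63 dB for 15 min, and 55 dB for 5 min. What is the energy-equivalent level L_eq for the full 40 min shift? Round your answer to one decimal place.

L_eq = 10·log₁₀[(1/T)·Σ tᵢ·10^(Lᵢ/10)] with T = 40 min.
Σ tᵢ·10^(Lᵢ/10) = 10·10^(81/10) + 10·10^(66/10) + 15·10^(63/10) + 5·10^(55/10) = 1.330e+09.
L_eq = 10·log₁₀(1.330e+09/40) = 75.22 dB.

75.2 dB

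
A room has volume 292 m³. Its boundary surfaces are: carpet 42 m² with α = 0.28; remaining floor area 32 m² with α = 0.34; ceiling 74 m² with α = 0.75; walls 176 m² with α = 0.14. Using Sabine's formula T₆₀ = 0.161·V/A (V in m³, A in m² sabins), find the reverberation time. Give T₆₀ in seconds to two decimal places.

A = Σ Sᵢαᵢ = 42·0.28 + 32·0.34 + 74·0.75 + 176·0.14 = 102.78 m².
T₆₀ = 0.161·V/A = 0.161·292/102.78 = 0.457 s.

0.46 s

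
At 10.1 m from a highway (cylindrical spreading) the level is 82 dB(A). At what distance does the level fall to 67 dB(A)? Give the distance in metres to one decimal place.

319.4 m

The 15.0 dB drop corresponds to a distance ratio of 10^(15.0/10) for a line source.
r₂ = 10.1·10^((82−67)/10) = 10.1·10^(15.0/10) = 319.39 m.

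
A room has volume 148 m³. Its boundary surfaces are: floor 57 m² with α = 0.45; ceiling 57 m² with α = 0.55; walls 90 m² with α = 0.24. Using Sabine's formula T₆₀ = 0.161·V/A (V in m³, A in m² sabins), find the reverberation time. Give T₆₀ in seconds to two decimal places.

0.30 s

A = Σ Sᵢαᵢ = 57·0.45 + 57·0.55 + 90·0.24 = 78.60 m².
T₆₀ = 0.161·V/A = 0.161·148/78.60 = 0.303 s.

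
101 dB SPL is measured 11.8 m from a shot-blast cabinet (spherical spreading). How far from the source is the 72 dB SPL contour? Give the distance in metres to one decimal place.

The 29.0 dB drop corresponds to a distance ratio of 10^(29.0/20) for a point source.
r₂ = 11.8·10^((101−72)/20) = 11.8·10^(29.0/20) = 332.57 m.

332.6 m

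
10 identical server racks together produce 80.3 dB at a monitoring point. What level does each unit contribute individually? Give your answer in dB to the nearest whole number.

Dividing the total intensity by 10 lowers the level by 10·log₁₀ 10 = 10.000 dB: L₁ = 80.3 − 10.000.

70 dB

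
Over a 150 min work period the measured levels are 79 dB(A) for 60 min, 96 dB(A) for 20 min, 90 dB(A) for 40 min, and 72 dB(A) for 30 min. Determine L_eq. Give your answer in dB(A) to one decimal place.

L_eq = 10·log₁₀[(1/T)·Σ tᵢ·10^(Lᵢ/10)] with T = 150 min.
Σ tᵢ·10^(Lᵢ/10) = 60·10^(79/10) + 20·10^(96/10) + 40·10^(90/10) + 30·10^(72/10) = 1.249e+11.
L_eq = 10·log₁₀(1.249e+11/150) = 89.20 dB(A).

89.2 dB(A)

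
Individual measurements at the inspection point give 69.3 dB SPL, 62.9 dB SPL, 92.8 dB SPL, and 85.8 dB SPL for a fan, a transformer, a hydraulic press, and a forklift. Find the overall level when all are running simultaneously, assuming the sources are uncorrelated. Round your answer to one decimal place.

For uncorrelated sources the intensities add, so convert each level to linear form, sum, and take 10·log₁₀ of the total.
Σ 10^(L/10) = 10^(69.3/10) + 10^(62.9/10) + 10^(92.8/10) + 10^(85.8/10) = 2.296e+09.
L_total = 10·log₁₀(2.296e+09) = 93.61 dB SPL.

93.6 dB SPL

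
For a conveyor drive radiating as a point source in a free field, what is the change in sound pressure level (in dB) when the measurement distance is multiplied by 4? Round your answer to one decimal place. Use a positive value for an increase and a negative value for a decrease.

Point-source spreading: ΔL = −20·log₁₀(r₂/r₁).
ΔL = −20·log₁₀(4) = -12.04 dB.

-12.0 dB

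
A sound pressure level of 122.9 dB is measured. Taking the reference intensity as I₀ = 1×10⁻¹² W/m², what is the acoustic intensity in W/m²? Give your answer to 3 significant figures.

1.95 W/m²

I = I₀·10^(L/10) = 10⁻¹² × 10^(122.9/10) = 10^(0.290).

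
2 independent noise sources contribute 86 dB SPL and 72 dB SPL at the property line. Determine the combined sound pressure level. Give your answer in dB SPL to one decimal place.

Incoherent sources combine by intensity addition: L_total = 10·log₁₀(Σ 10^(L_i/10)).
Σ 10^(L/10) = 10^(86/10) + 10^(72/10) = 4.140e+08.
L_total = 10·log₁₀(4.140e+08) = 86.17 dB SPL.

86.2 dB SPL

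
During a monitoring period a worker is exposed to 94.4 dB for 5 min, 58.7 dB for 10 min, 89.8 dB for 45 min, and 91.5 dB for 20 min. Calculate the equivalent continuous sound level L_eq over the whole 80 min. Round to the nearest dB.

L_eq = 10·log₁₀[(1/T)·Σ tᵢ·10^(Lᵢ/10)] with T = 80 min.
Σ tᵢ·10^(Lᵢ/10) = 5·10^(94.4/10) + 10·10^(58.7/10) + 45·10^(89.8/10) + 20·10^(91.5/10) = 8.500e+10.
L_eq = 10·log₁₀(8.500e+10/80) = 90.26 dB.

90 dB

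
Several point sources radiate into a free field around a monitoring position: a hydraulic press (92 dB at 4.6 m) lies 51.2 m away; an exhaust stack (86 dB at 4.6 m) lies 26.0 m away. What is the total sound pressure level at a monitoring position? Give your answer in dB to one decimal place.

74.0 dB

Propagate each source to the receiver with L = L_ref − 20·log₁₀(r/r_ref), then add intensities.
hydraulic press: 92 − 20·log₁₀(51.2/4.6) = 92 − 20.93 = 71.07 dB.
exhaust stack: 86 − 20·log₁₀(26.0/4.6) = 86 − 15.04 = 70.96 dB.
Σ 10^(L/10) = 2.525e+07 → L_total = 10·log₁₀(2.525e+07) = 74.02 dB.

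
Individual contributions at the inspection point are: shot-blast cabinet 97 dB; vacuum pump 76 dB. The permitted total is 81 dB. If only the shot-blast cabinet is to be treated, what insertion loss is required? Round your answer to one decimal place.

17.7 dB

The untreated sources together contribute 10^(76/10) = 3.981e+07, i.e. 76.00 dB.
The limit corresponds to 10^(81/10) = 1.259e+08; subtracting the fixed part leaves 8.608e+07 for the shot-blast cabinet, i.e. 79.35 dB.
So the shot-blast cabinet must be reduced from 97 to 79.35 dB: IL = 17.65 dB.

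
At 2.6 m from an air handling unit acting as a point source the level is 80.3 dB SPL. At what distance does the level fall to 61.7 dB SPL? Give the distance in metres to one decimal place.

The 18.6 dB drop corresponds to a distance ratio of 10^(18.6/20) for a point source.
r₂ = 2.6·10^((80.3−61.7)/20) = 2.6·10^(18.6/20) = 22.13 m.

22.1 m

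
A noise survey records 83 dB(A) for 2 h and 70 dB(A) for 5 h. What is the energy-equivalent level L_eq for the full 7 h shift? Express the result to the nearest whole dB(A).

78 dB(A)

Weight each interval's intensity by its duration and average over T = 7 h:
Σ tᵢ·10^(Lᵢ/10) = 2·10^(83/10) + 5·10^(70/10) = 4.491e+08.
L_eq = 10·log₁₀(4.491e+08/7) = 78.07 dB(A).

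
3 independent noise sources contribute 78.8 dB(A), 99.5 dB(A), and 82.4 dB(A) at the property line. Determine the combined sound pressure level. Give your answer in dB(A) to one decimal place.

99.6 dB(A)

Incoherent sources combine by intensity addition: L_total = 10·log₁₀(Σ 10^(L_i/10)).
Σ 10^(L/10) = 10^(78.8/10) + 10^(99.5/10) + 10^(82.4/10) = 9.162e+09.
L_total = 10·log₁₀(9.162e+09) = 99.62 dB(A).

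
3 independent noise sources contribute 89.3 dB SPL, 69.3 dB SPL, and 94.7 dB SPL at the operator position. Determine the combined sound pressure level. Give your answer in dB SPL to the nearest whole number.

Incoherent sources combine by intensity addition: L_total = 10·log₁₀(Σ 10^(L_i/10)).
Σ 10^(L/10) = 10^(89.3/10) + 10^(69.3/10) + 10^(94.7/10) = 3.811e+09.
L_total = 10·log₁₀(3.811e+09) = 95.81 dB SPL.

96 dB SPL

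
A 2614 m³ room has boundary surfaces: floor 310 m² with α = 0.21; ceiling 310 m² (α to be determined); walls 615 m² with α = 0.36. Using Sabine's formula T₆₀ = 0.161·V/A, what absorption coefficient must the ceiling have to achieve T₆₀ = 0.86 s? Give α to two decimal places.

0.65

From T₆₀ = 0.161·V/A, the target T₆₀ = 0.86 s needs A = 0.161·2614/0.86 = 489.37 m².
Absorption from the other surfaces = 310·0.21 + 615·0.36 = 286.50 m², so the ceiling must supply 202.87 m² over 310 m².
α = 202.87/310 = 0.654.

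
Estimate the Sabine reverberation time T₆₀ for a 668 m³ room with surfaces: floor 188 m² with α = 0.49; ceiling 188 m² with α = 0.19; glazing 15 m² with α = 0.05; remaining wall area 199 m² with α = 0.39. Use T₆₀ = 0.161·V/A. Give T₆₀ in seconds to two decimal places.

0.52 s

Total absorption A = 188·0.49 + 188·0.19 + 15·0.05 + 199·0.39 = 206.20 m² sabins.
T₆₀ = 0.161 × 668 / 206.20 = 0.522 s.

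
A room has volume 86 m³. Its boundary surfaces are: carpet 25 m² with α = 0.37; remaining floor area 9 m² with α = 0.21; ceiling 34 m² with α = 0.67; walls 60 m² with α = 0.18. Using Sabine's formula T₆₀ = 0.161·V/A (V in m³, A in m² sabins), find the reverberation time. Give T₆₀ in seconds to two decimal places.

0.31 s

A = Σ Sᵢαᵢ = 25·0.37 + 9·0.21 + 34·0.67 + 60·0.18 = 44.72 m².
T₆₀ = 0.161 × 86 / 44.72 = 0.310 s.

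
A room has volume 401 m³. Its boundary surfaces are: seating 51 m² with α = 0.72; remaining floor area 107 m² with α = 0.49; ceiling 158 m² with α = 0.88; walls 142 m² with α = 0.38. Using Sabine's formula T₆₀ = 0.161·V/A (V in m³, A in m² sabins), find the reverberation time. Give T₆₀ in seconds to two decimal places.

A = Σ Sᵢαᵢ = 51·0.72 + 107·0.49 + 158·0.88 + 142·0.38 = 282.15 m².
T₆₀ = 0.161·V/A = 0.161·401/282.15 = 0.229 s.

0.23 s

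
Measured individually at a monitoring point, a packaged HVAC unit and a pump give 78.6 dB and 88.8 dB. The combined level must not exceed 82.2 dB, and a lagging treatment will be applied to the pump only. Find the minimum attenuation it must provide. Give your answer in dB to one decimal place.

9.1 dB

Everything except the pump sums to 10^(78.6/10) = 7.244e+07 in linear terms, 78.60 dB.
The limit corresponds to 10^(82.2/10) = 1.660e+08; subtracting the fixed part leaves 9.352e+07 for the pump, i.e. 79.71 dB.
So the pump must be reduced from 88.8 to 79.71 dB: IL = 9.09 dB.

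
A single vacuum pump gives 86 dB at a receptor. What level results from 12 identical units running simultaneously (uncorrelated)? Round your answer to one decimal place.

N identical incoherent sources raise the level by 10·log₁₀ N.
L_total = 86 + 10·log₁₀(12) = 86 + 10.792 = 96.79 dB.

96.8 dB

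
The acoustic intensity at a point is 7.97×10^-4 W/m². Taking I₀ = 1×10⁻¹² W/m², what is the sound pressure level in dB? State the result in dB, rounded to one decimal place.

Dividing by I₀ shifts the exponent by 12: I/I₀ = 7.97×10^8.
L = 10·(0.9015 + 8) = 89.01 dB.

89.0 dB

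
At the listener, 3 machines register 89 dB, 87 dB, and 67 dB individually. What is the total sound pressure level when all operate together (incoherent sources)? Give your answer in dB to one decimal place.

91.1 dB

For uncorrelated sources the intensities add, so convert each level to linear form, sum, and take 10·log₁₀ of the total.
Σ 10^(L/10) = 10^(89/10) + 10^(87/10) + 10^(67/10) = 1.301e+09.
L_total = 10·log₁₀(1.301e+09) = 91.14 dB.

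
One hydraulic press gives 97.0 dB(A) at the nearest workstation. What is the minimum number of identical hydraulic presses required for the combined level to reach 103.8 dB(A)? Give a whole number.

5

Need L₁ + 10·log₁₀ N ≥ 103.8, i.e. log₁₀ N ≥ 0.68.
N ≥ 10^(6.8/10) = 4.786, so N = 5.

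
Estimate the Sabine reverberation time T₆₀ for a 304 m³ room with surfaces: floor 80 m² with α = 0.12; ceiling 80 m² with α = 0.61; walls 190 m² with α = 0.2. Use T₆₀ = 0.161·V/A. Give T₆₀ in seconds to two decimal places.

0.51 s

A = Σ Sᵢαᵢ = 80·0.12 + 80·0.61 + 190·0.2 = 96.40 m².
T₆₀ = 0.161·V/A = 0.161·304/96.40 = 0.508 s.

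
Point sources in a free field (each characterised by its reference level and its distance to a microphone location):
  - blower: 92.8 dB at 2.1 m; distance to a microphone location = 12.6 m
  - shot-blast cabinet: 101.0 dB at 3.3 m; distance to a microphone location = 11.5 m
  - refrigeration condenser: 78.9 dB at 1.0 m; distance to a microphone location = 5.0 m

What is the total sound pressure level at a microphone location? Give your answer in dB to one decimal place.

90.4 dB

Apply inverse-square spreading to bring every level to the receiver, then sum 10^(L/10).
blower: 92.8 − 20·log₁₀(12.6/2.1) = 92.8 − 15.56 = 77.24 dB.
shot-blast cabinet: 101.0 − 20·log₁₀(11.5/3.3) = 101.0 − 10.84 = 90.16 dB.
refrigeration condenser: 78.9 − 20·log₁₀(5.0/1.0) = 78.9 − 13.98 = 64.92 dB.
Σ 10^(L/10) = 1.093e+09 → L_total = 10·log₁₀(1.093e+09) = 90.38 dB.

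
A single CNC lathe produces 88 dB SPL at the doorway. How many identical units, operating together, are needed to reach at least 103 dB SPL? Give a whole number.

The shortfall is 103 − 88 = 15.0 dB, and N units add 10·log₁₀ N, so need 10·log₁₀ N ≥ 15.0.
N ≥ 10^(15.0/10) = 31.623, so N = 32.

32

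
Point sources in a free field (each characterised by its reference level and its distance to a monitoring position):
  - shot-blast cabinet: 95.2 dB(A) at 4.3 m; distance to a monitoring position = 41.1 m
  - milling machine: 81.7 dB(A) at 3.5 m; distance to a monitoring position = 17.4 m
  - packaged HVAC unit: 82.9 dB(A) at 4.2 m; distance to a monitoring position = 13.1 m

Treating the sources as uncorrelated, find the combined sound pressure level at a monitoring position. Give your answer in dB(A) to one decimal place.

77.9 dB(A)

Apply inverse-square spreading to bring every level to the receiver, then sum 10^(L/10).
shot-blast cabinet: 95.2 − 20·log₁₀(41.1/4.3) = 95.2 − 19.61 = 75.59 dB(A).
milling machine: 81.7 − 20·log₁₀(17.4/3.5) = 81.7 − 13.93 = 67.77 dB(A).
packaged HVAC unit: 82.9 − 20·log₁₀(13.1/4.2) = 82.9 − 9.88 = 73.02 dB(A).
Σ 10^(L/10) = 6.227e+07 → L_total = 10·log₁₀(6.227e+07) = 77.94 dB(A).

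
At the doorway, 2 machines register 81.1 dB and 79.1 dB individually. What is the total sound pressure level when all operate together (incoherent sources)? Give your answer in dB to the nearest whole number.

Incoherent sources combine by intensity addition: L_total = 10·log₁₀(Σ 10^(L_i/10)).
Σ 10^(L/10) = 10^(81.1/10) + 10^(79.1/10) = 2.101e+08.
L_total = 10·log₁₀(2.101e+08) = 83.22 dB.

83 dB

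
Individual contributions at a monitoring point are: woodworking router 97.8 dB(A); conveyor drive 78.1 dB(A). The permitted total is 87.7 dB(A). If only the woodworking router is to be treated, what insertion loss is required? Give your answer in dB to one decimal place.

The untreated sources together contribute 10^(78.1/10) = 6.457e+07, i.e. 78.10 dB(A).
To meet 87.7 dB(A) overall, the treated woodworking router may contribute at most 10^(87.7/10) − 6.457e+07 = 5.243e+08, i.e. 87.20 dB(A).
Required insertion loss = 97.8 − 87.20 = 10.60 dB.

10.6 dB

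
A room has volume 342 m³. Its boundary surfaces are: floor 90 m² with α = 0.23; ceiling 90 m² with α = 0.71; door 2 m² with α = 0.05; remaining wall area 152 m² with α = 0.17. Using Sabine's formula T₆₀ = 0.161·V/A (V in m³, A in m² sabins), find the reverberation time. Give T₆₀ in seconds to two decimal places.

A = Σ Sᵢαᵢ = 90·0.23 + 90·0.71 + 2·0.05 + 152·0.17 = 110.54 m².
T₆₀ = 0.161·V/A = 0.161·342/110.54 = 0.498 s.

0.50 s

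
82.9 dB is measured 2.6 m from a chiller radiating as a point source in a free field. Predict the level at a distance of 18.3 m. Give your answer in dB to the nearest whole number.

66 dB

For a point source, L₂ = L₁ − 20·log₁₀(r₂/r₁).
L₂ = 82.9 − 20·log₁₀(18.3/2.6) = 82.9 − 16.950 = 65.95 dB.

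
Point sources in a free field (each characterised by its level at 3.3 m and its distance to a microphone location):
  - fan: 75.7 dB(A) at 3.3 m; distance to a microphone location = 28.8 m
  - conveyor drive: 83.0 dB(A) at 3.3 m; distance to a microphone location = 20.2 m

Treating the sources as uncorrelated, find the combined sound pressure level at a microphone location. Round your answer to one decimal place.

67.6 dB(A)

Apply inverse-square spreading to bring every level to the receiver, then sum 10^(L/10).
fan: 75.7 − 20·log₁₀(28.8/3.3) = 75.7 − 18.82 = 56.88 dB(A).
conveyor drive: 83.0 − 20·log₁₀(20.2/3.3) = 83.0 − 15.74 = 67.26 dB(A).
Σ 10^(L/10) = 5.813e+06 → L_total = 10·log₁₀(5.813e+06) = 67.64 dB(A).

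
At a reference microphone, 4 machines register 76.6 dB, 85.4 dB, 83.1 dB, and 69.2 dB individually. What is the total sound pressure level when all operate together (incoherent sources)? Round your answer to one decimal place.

87.8 dB

Incoherent sources combine by intensity addition: L_total = 10·log₁₀(Σ 10^(L_i/10)).
Σ 10^(L/10) = 10^(76.6/10) + 10^(85.4/10) + 10^(83.1/10) + 10^(69.2/10) = 6.049e+08.
L_total = 10·log₁₀(6.049e+08) = 87.82 dB.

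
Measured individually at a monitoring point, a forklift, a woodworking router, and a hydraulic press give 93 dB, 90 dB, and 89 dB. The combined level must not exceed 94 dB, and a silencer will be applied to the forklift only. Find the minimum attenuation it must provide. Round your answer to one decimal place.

4.4 dB

The untreated sources together contribute 10^(90/10) + 10^(89/10) = 1.794e+09, i.e. 92.54 dB.
To meet 94 dB overall, the treated forklift may contribute at most 10^(94/10) − 1.794e+09 = 7.176e+08, i.e. 88.56 dB.
So the forklift must be reduced from 93 to 88.56 dB: IL = 4.44 dB.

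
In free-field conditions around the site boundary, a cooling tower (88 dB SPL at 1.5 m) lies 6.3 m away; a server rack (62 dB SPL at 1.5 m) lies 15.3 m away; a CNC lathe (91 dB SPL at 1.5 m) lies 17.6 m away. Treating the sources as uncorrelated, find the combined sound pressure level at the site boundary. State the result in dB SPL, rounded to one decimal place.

76.5 dB SPL

First find each source's level at the receiver (point-source: −20·log₁₀(r/r_ref)), then combine on an intensity basis.
cooling tower: 88 − 20·log₁₀(6.3/1.5) = 88 − 12.46 = 75.54 dB SPL.
server rack: 62 − 20·log₁₀(15.3/1.5) = 62 − 20.17 = 41.83 dB SPL.
CNC lathe: 91 − 20·log₁₀(17.6/1.5) = 91 − 21.39 = 69.61 dB SPL.
Σ 10^(L/10) = 4.493e+07 → L_total = 10·log₁₀(4.493e+07) = 76.53 dB SPL.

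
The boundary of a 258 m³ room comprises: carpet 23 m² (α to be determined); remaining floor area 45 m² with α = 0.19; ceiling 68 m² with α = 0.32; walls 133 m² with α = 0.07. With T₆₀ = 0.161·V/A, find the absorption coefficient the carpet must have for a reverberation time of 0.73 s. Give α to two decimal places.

Required total absorption A = 0.161·258/0.73 = 56.90 m².
Absorption from the other surfaces = 45·0.19 + 68·0.32 + 133·0.07 = 39.62 m², so the carpet must supply 17.28 m² over 23 m².
α = 17.28/23 = 0.751.

0.75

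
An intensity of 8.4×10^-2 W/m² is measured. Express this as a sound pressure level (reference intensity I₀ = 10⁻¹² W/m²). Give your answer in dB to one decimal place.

109.2 dB

Dividing by I₀ shifts the exponent by 12: I/I₀ = 8.4×10^10.
L = 10·(0.9243 + 10) = 109.24 dB.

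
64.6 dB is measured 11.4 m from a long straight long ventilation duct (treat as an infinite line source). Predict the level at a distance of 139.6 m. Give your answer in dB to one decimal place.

53.7 dB

For a line source, L₂ = L₁ − 10·log₁₀(r₂/r₁).
L₂ = 64.6 − 10·log₁₀(139.6/11.4) = 64.6 − 10.880 = 53.72 dB.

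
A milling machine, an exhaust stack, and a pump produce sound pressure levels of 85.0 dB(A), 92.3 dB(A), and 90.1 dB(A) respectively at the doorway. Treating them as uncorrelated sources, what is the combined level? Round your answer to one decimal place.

94.8 dB(A)

Incoherent sources combine by intensity addition: L_total = 10·log₁₀(Σ 10^(L_i/10)).
Σ 10^(L/10) = 10^(85.0/10) + 10^(92.3/10) + 10^(90.1/10) = 3.038e+09.
L_total = 10·log₁₀(3.038e+09) = 94.83 dB(A).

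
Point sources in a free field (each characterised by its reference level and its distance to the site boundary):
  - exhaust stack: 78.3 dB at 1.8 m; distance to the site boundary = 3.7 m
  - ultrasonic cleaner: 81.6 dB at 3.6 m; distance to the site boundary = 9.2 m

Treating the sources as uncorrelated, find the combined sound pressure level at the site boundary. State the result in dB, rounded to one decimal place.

75.8 dB

Apply inverse-square spreading to bring every level to the receiver, then sum 10^(L/10).
exhaust stack: 78.3 − 20·log₁₀(3.7/1.8) = 78.3 − 6.26 = 72.04 dB.
ultrasonic cleaner: 81.6 − 20·log₁₀(9.2/3.6) = 81.6 − 8.15 = 73.45 dB.
Σ 10^(L/10) = 3.813e+07 → L_total = 10·log₁₀(3.813e+07) = 75.81 dB.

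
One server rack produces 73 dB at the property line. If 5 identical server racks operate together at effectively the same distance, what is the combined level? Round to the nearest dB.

With 5 equal, uncorrelated contributions the intensity is 5× that of one unit, giving a rise of 10·log₁₀ 5.
L_total = 73 + 10·log₁₀(5) = 73 + 6.990 = 79.99 dB.

80 dB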